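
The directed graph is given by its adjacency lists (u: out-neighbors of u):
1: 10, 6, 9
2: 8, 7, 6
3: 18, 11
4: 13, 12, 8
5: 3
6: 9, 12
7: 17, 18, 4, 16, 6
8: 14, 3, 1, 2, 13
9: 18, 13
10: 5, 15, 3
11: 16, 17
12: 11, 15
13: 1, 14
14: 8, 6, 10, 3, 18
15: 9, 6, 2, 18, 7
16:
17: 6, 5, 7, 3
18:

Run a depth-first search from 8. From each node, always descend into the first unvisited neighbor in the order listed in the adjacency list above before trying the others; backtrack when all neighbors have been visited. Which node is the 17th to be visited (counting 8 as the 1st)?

Visit 8
8 → 14
14 → 6
6 → 9
9 → 18
9 → 13
13 → 1
1 → 10
10 → 5
5 → 3
3 → 11
11 → 16
11 → 17
17 → 7
7 → 4
4 → 12
12 → 15
15 → 2

Visit order: 8, 14, 6, 9, 18, 13, 1, 10, 5, 3, 11, 16, 17, 7, 4, 12, 15, 2

15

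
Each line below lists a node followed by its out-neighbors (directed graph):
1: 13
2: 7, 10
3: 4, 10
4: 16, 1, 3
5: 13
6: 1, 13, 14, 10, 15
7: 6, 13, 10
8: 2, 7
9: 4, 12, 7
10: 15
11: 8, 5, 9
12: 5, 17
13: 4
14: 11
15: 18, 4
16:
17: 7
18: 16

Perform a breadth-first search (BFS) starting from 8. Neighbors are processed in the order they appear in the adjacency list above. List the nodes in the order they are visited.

8 → 2 → 7 → 10 → 6 → 13 → 15 → 1 → 14 → 4 → 18 → 11 → 16 → 3 → 5 → 9 → 12 → 17

Visit 8; enqueue 2, 7 → queue [2, 7]
Visit 2; enqueue 10 → queue [7, 10]
Visit 7; enqueue 6, 13 → queue [10, 6, 13]
Visit 10; enqueue 15 → queue [6, 13, 15]
Visit 6; enqueue 1, 14 → queue [13, 15, 1, 14]
Visit 13; enqueue 4 → queue [15, 1, 14, 4]
Visit 15; enqueue 18 → queue [1, 14, 4, 18]
Visit 1 → queue [14, 4, 18]
Visit 14; enqueue 11 → queue [4, 18, 11]
Visit 4; enqueue 16, 3 → queue [18, 11, 16, 3]
Visit 18 → queue [11, 16, 3]
Visit 11; enqueue 5, 9 → queue [16, 3, 5, 9]
Visit 16 → queue [3, 5, 9]
Visit 3 → queue [5, 9]
Visit 5 → queue [9]
Visit 9; enqueue 12 → queue [12]
Visit 12; enqueue 17 → queue [17]
Visit 17 → queue []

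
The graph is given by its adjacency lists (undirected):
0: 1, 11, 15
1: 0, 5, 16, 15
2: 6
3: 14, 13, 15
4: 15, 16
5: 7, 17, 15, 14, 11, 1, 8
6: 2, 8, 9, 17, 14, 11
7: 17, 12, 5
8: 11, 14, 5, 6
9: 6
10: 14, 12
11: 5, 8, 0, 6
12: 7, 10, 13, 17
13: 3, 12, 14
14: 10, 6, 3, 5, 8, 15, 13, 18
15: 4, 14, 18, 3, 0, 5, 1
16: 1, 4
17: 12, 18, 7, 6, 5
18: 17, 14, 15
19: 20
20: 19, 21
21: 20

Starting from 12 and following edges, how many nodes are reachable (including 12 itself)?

BFS from 12 visits: 12, 7, 10, 13, 17, 5, 14, 3, 6, 18, 1, 8, 11, 15, 2, 9, 0, 16, 4
Reachable nodes: 19 of 22 total.

19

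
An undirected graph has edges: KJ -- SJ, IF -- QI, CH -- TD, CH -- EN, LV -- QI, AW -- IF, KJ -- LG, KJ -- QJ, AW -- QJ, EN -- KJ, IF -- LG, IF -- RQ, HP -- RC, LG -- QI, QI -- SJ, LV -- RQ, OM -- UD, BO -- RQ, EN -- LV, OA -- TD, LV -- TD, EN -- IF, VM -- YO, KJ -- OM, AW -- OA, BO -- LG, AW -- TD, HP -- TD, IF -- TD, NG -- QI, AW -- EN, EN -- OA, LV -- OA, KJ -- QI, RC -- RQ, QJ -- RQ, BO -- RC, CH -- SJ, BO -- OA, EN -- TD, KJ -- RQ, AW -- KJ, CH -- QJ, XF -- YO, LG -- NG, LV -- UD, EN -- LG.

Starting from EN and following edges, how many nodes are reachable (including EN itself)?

BFS from EN visits: EN, TD, OA, LV, LG, KJ, IF, CH, AW, HP, BO, UD, RQ, QI, NG, SJ, QJ, OM, RC
Reachable nodes: 19 of 22 total.

19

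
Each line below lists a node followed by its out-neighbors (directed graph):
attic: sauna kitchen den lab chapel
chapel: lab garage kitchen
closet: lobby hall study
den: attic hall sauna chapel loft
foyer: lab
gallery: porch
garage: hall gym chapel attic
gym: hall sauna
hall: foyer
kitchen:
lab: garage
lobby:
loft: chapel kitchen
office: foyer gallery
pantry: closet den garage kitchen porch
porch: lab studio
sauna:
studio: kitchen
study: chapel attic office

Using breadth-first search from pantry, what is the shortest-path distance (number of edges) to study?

2

Level 0: pantry
Level 1: closet, den, garage, kitchen, porch
Level 2: attic, chapel, gym, hall, lab, lobby, loft, sauna, studio, study
Level 3: foyer, office
Level 4: gallery
study first appears at level 2.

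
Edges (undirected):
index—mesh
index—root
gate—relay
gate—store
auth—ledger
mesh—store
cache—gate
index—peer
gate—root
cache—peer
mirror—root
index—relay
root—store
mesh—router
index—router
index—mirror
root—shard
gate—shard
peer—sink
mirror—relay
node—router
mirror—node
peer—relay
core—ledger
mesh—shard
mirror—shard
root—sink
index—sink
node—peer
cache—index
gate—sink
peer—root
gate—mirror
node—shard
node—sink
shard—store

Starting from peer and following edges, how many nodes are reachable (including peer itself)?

13

BFS from peer visits: peer, cache, index, node, relay, root, sink, gate, mesh, mirror, router, shard, store
Reachable nodes: 13 of 16 total.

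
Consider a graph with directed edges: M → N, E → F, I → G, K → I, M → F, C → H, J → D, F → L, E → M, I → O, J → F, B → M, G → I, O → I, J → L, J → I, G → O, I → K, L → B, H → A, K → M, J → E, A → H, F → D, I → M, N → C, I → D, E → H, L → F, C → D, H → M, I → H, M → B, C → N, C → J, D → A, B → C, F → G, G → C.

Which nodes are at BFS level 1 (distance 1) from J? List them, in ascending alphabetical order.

D, E, F, I, L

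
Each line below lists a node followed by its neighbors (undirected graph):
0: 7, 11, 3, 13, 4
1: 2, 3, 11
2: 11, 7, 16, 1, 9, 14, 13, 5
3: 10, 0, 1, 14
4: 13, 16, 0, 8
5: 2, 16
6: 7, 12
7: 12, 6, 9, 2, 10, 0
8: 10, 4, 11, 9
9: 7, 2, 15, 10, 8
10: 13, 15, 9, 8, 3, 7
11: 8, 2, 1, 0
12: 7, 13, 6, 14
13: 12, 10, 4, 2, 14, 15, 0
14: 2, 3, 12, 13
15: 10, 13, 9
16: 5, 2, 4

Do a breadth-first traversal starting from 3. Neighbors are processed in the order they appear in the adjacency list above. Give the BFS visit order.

Visit 3; enqueue 10, 0, 1, 14 → queue [10, 0, 1, 14]
Visit 10; enqueue 13, 15, 9, 8, 7 → queue [0, 1, 14, 13, 15, 9, 8, 7]
Visit 0; enqueue 11, 4 → queue [1, 14, 13, 15, 9, 8, 7, 11, 4]
Visit 1; enqueue 2 → queue [14, 13, 15, 9, 8, 7, 11, 4, 2]
Visit 14; enqueue 12 → queue [13, 15, 9, 8, 7, 11, 4, 2, 12]
Visit 13 → queue [15, 9, 8, 7, 11, 4, 2, 12]
Visit 15 → queue [9, 8, 7, 11, 4, 2, 12]
Visit 9 → queue [8, 7, 11, 4, 2, 12]
Visit 8 → queue [7, 11, 4, 2, 12]
Visit 7; enqueue 6 → queue [11, 4, 2, 12, 6]
Visit 11 → queue [4, 2, 12, 6]
Visit 4; enqueue 16 → queue [2, 12, 6, 16]
Visit 2; enqueue 5 → queue [12, 6, 16, 5]
Visit 12 → queue [6, 16, 5]
Visit 6 → queue [16, 5]
Visit 16 → queue [5]
Visit 5 → queue []

3 -> 10 -> 0 -> 1 -> 14 -> 13 -> 15 -> 9 -> 8 -> 7 -> 11 -> 4 -> 2 -> 12 -> 6 -> 16 -> 5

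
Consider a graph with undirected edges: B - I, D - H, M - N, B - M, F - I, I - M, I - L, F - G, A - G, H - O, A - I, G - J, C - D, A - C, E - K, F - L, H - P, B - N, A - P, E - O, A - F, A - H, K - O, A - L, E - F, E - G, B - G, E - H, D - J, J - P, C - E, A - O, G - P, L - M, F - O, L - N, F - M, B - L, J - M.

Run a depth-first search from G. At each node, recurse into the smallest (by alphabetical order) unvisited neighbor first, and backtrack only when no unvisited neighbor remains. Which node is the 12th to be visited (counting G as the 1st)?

J

Visit G
G → A
A → C
C → D
D → H
H → E
E → F
F → I
I → B
B → L
L → M
M → J
J → P
M → N
F → O
O → K

Visit order: G, A, C, D, H, E, F, I, B, L, M, J, P, N, O, K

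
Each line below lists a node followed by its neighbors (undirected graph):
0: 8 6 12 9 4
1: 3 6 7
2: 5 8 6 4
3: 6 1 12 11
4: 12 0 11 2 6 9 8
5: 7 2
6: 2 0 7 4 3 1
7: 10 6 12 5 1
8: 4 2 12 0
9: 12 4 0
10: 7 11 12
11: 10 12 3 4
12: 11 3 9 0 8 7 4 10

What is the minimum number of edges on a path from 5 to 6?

Level 0: 5
Level 1: 2, 7
Level 2: 1, 4, 6, 8, 10, 12
Level 3: 0, 3, 9, 11
6 first appears at level 2.

2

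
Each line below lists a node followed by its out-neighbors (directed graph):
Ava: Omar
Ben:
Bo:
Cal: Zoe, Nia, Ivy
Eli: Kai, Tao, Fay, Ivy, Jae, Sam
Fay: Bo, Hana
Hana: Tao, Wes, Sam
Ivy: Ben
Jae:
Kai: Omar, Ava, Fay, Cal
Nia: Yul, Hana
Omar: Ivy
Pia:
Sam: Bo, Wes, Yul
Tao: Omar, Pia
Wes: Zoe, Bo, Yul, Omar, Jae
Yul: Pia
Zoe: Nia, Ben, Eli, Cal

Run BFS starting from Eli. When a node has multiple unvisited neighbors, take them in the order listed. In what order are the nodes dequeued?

Eli → Kai → Tao → Fay → Ivy → Jae → Sam → Omar → Ava → Cal → Pia → Bo → Hana → Ben → Wes → Yul → Zoe → Nia

Visit Eli; enqueue Kai, Tao, Fay, Ivy, Jae, Sam → queue [Kai, Tao, Fay, Ivy, Jae, Sam]
Visit Kai; enqueue Omar, Ava, Cal → queue [Tao, Fay, Ivy, Jae, Sam, Omar, Ava, Cal]
Visit Tao; enqueue Pia → queue [Fay, Ivy, Jae, Sam, Omar, Ava, Cal, Pia]
Visit Fay; enqueue Bo, Hana → queue [Ivy, Jae, Sam, Omar, Ava, Cal, Pia, Bo, Hana]
Visit Ivy; enqueue Ben → queue [Jae, Sam, Omar, Ava, Cal, Pia, Bo, Hana, Ben]
Visit Jae → queue [Sam, Omar, Ava, Cal, Pia, Bo, Hana, Ben]
Visit Sam; enqueue Wes, Yul → queue [Omar, Ava, Cal, Pia, Bo, Hana, Ben, Wes, Yul]
Visit Omar → queue [Ava, Cal, Pia, Bo, Hana, Ben, Wes, Yul]
Visit Ava → queue [Cal, Pia, Bo, Hana, Ben, Wes, Yul]
Visit Cal; enqueue Zoe, Nia → queue [Pia, Bo, Hana, Ben, Wes, Yul, Zoe, Nia]
Visit Pia → queue [Bo, Hana, Ben, Wes, Yul, Zoe, Nia]
Visit Bo → queue [Hana, Ben, Wes, Yul, Zoe, Nia]
Visit Hana → queue [Ben, Wes, Yul, Zoe, Nia]
Visit Ben → queue [Wes, Yul, Zoe, Nia]
Visit Wes → queue [Yul, Zoe, Nia]
Visit Yul → queue [Zoe, Nia]
Visit Zoe → queue [Nia]
Visit Nia → queue []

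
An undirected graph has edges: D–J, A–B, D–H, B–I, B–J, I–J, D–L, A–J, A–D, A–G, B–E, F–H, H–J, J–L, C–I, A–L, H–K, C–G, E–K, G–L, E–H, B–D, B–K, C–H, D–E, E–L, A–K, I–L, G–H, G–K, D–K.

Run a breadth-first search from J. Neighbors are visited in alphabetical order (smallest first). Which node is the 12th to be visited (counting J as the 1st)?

Visit J; enqueue A, B, D, H, I, L → queue [A, B, D, H, I, L]
Visit A; enqueue G, K → queue [B, D, H, I, L, G, K]
Visit B; enqueue E → queue [D, H, I, L, G, K, E]
Visit D → queue [H, I, L, G, K, E]
Visit H; enqueue C, F → queue [I, L, G, K, E, C, F]
Visit I → queue [L, G, K, E, C, F]
Visit L → queue [G, K, E, C, F]
Visit G → queue [K, E, C, F]
Visit K → queue [E, C, F]
Visit E → queue [C, F]
Visit C → queue [F]
Visit F → queue []

Visit order: J, A, B, D, H, I, L, G, K, E, C, F

F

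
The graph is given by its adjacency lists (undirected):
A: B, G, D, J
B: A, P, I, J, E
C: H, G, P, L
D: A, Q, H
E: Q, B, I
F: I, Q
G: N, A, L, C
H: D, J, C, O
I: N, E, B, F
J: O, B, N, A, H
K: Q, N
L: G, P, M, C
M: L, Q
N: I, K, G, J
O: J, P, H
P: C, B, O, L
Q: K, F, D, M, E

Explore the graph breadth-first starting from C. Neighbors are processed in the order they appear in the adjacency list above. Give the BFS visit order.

C H G P L D J O N A B M Q I K E F

Visit C; enqueue H, G, P, L → queue [H, G, P, L]
Visit H; enqueue D, J, O → queue [G, P, L, D, J, O]
Visit G; enqueue N, A → queue [P, L, D, J, O, N, A]
Visit P; enqueue B → queue [L, D, J, O, N, A, B]
Visit L; enqueue M → queue [D, J, O, N, A, B, M]
Visit D; enqueue Q → queue [J, O, N, A, B, M, Q]
Visit J → queue [O, N, A, B, M, Q]
Visit O → queue [N, A, B, M, Q]
Visit N; enqueue I, K → queue [A, B, M, Q, I, K]
Visit A → queue [B, M, Q, I, K]
Visit B; enqueue E → queue [M, Q, I, K, E]
Visit M → queue [Q, I, K, E]
Visit Q; enqueue F → queue [I, K, E, F]
Visit I → queue [K, E, F]
Visit K → queue [E, F]
Visit E → queue [F]
Visit F → queue []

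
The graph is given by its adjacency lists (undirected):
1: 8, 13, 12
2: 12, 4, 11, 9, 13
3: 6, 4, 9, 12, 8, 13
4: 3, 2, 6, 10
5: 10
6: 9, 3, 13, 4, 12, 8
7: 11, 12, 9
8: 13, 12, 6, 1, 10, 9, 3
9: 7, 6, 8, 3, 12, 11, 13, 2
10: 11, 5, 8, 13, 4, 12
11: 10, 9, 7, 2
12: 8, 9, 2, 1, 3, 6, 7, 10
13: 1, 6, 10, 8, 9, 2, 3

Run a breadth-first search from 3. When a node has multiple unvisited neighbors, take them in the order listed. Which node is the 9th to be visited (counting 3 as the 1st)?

10

Visit 3; enqueue 6, 4, 9, 12, 8, 13 → queue [6, 4, 9, 12, 8, 13]
Visit 6 → queue [4, 9, 12, 8, 13]
Visit 4; enqueue 2, 10 → queue [9, 12, 8, 13, 2, 10]
Visit 9; enqueue 7, 11 → queue [12, 8, 13, 2, 10, 7, 11]
Visit 12; enqueue 1 → queue [8, 13, 2, 10, 7, 11, 1]
Visit 8 → queue [13, 2, 10, 7, 11, 1]
Visit 13 → queue [2, 10, 7, 11, 1]
Visit 2 → queue [10, 7, 11, 1]
Visit 10; enqueue 5 → queue [7, 11, 1, 5]
Visit 7 → queue [11, 1, 5]
Visit 11 → queue [1, 5]
Visit 1 → queue [5]
Visit 5 → queue []

Visit order: 3, 6, 4, 9, 12, 8, 13, 2, 10, 7, 11, 1, 5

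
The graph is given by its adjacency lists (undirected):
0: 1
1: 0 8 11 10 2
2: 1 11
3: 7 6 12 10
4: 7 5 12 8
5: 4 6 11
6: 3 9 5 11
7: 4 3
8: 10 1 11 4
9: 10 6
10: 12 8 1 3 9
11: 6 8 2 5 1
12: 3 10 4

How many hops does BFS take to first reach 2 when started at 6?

Level 0: 6
Level 1: 3, 5, 9, 11
Level 2: 1, 2, 4, 7, 8, 10, 12
Level 3: 0
2 first appears at level 2.

2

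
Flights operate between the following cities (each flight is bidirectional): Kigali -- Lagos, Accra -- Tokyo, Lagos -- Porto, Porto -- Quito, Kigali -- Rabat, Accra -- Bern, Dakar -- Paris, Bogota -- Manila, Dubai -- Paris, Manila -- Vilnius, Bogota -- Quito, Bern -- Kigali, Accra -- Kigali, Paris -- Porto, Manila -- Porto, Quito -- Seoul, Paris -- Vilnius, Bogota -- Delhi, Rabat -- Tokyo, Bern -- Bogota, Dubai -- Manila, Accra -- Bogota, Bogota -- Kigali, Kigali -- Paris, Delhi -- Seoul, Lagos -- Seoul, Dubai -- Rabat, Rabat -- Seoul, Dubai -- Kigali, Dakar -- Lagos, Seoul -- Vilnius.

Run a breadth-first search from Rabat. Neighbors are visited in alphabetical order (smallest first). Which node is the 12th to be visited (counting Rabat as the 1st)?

Delhi

Visit Rabat; enqueue Dubai, Kigali, Seoul, Tokyo → queue [Dubai, Kigali, Seoul, Tokyo]
Visit Dubai; enqueue Manila, Paris → queue [Kigali, Seoul, Tokyo, Manila, Paris]
Visit Kigali; enqueue Accra, Bern, Bogota, Lagos → queue [Seoul, Tokyo, Manila, Paris, Accra, Bern, Bogota, Lagos]
Visit Seoul; enqueue Delhi, Quito, Vilnius → queue [Tokyo, Manila, Paris, Accra, Bern, Bogota, Lagos, Delhi, Quito, Vilnius]
Visit Tokyo → queue [Manila, Paris, Accra, Bern, Bogota, Lagos, Delhi, Quito, Vilnius]
Visit Manila; enqueue Porto → queue [Paris, Accra, Bern, Bogota, Lagos, Delhi, Quito, Vilnius, Porto]
Visit Paris; enqueue Dakar → queue [Accra, Bern, Bogota, Lagos, Delhi, Quito, Vilnius, Porto, Dakar]
Visit Accra → queue [Bern, Bogota, Lagos, Delhi, Quito, Vilnius, Porto, Dakar]
Visit Bern → queue [Bogota, Lagos, Delhi, Quito, Vilnius, Porto, Dakar]
Visit Bogota → queue [Lagos, Delhi, Quito, Vilnius, Porto, Dakar]
Visit Lagos → queue [Delhi, Quito, Vilnius, Porto, Dakar]
Visit Delhi → queue [Quito, Vilnius, Porto, Dakar]
Visit Quito → queue [Vilnius, Porto, Dakar]
Visit Vilnius → queue [Porto, Dakar]
Visit Porto → queue [Dakar]
Visit Dakar → queue []

Visit order: Rabat, Dubai, Kigali, Seoul, Tokyo, Manila, Paris, Accra, Bern, Bogota, Lagos, Delhi, Quito, Vilnius, Porto, Dakar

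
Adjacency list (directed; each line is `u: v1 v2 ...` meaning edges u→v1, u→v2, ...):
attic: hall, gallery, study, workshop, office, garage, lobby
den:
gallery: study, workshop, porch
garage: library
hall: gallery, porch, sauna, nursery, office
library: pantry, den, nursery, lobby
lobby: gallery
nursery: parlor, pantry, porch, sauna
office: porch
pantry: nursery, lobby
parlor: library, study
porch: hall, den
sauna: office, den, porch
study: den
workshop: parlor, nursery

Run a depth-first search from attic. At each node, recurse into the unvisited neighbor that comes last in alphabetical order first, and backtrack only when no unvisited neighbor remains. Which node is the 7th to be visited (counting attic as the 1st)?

pantry

Visit attic
attic → workshop
workshop → parlor
parlor → study
study → den
parlor → library
library → pantry
pantry → nursery
nursery → sauna
sauna → porch
porch → hall
hall → office
hall → gallery
pantry → lobby
attic → garage

Visit order: attic, workshop, parlor, study, den, library, pantry, nursery, sauna, porch, hall, office, gallery, lobby, garage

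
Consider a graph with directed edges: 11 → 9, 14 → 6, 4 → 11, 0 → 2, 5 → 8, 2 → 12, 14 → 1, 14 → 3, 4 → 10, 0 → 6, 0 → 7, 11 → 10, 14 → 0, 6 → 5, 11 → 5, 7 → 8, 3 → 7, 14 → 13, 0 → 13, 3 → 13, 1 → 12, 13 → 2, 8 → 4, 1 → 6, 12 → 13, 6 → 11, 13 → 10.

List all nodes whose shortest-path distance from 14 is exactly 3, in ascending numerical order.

Level 0: 14
Level 1: 0, 1, 3, 6, 13
Level 2: 2, 5, 7, 10, 11, 12
Level 3: 8, 9
Level 4: 4

8, 9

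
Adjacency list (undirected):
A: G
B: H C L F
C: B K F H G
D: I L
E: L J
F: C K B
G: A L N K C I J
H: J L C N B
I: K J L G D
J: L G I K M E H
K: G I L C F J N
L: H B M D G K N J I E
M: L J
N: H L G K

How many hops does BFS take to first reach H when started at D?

2

Level 0: D
Level 1: I, L
Level 2: B, E, G, H, J, K, M, N
Level 3: A, C, F
H first appears at level 2.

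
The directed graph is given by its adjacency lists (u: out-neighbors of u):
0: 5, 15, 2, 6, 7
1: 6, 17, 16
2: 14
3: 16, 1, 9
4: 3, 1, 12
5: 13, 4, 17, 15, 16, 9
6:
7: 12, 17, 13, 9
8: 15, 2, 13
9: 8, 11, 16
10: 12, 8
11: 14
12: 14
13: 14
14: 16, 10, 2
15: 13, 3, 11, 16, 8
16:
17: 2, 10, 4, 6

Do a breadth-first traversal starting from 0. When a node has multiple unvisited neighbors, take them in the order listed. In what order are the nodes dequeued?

0 -> 5 -> 15 -> 2 -> 6 -> 7 -> 13 -> 4 -> 17 -> 16 -> 9 -> 3 -> 11 -> 8 -> 14 -> 12 -> 1 -> 10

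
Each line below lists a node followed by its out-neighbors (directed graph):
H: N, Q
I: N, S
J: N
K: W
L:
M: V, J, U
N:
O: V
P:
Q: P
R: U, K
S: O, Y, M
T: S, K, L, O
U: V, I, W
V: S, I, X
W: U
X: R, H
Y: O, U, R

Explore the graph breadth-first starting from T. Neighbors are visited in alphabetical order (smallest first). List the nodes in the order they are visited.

Visit T; enqueue K, L, O, S → queue [K, L, O, S]
Visit K; enqueue W → queue [L, O, S, W]
Visit L → queue [O, S, W]
Visit O; enqueue V → queue [S, W, V]
Visit S; enqueue M, Y → queue [W, V, M, Y]
Visit W; enqueue U → queue [V, M, Y, U]
Visit V; enqueue I, X → queue [M, Y, U, I, X]
Visit M; enqueue J → queue [Y, U, I, X, J]
Visit Y; enqueue R → queue [U, I, X, J, R]
Visit U → queue [I, X, J, R]
Visit I; enqueue N → queue [X, J, R, N]
Visit X; enqueue H → queue [J, R, N, H]
Visit J → queue [R, N, H]
Visit R → queue [N, H]
Visit N → queue [H]
Visit H; enqueue Q → queue [Q]
Visit Q; enqueue P → queue [P]
Visit P → queue []

T, K, L, O, S, W, V, M, Y, U, I, X, J, R, N, H, Q, P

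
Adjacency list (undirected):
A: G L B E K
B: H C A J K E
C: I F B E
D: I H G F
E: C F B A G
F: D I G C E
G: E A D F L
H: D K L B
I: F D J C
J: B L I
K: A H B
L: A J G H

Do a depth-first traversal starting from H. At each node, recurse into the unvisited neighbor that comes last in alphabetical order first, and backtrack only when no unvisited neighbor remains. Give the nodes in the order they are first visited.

H L J I F G E C B K A D

Visit H
H → L
L → J
J → I
I → F
F → G
G → E
E → C
C → B
B → K
K → A
G → D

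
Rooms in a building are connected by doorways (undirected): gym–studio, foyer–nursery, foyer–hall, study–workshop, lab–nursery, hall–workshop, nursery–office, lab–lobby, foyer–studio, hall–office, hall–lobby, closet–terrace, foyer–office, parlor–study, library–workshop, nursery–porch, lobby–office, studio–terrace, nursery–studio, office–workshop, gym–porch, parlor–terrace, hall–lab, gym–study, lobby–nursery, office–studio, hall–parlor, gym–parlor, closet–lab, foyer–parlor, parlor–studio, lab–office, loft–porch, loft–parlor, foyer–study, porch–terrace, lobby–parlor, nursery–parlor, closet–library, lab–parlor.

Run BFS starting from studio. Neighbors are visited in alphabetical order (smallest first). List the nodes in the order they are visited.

Visit studio; enqueue foyer, gym, nursery, office, parlor, terrace → queue [foyer, gym, nursery, office, parlor, terrace]
Visit foyer; enqueue hall, study → queue [gym, nursery, office, parlor, terrace, hall, study]
Visit gym; enqueue porch → queue [nursery, office, parlor, terrace, hall, study, porch]
Visit nursery; enqueue lab, lobby → queue [office, parlor, terrace, hall, study, porch, lab, lobby]
Visit office; enqueue workshop → queue [parlor, terrace, hall, study, porch, lab, lobby, workshop]
Visit parlor; enqueue loft → queue [terrace, hall, study, porch, lab, lobby, workshop, loft]
Visit terrace; enqueue closet → queue [hall, study, porch, lab, lobby, workshop, loft, closet]
Visit hall → queue [study, porch, lab, lobby, workshop, loft, closet]
Visit study → queue [porch, lab, lobby, workshop, loft, closet]
Visit porch → queue [lab, lobby, workshop, loft, closet]
Visit lab → queue [lobby, workshop, loft, closet]
Visit lobby → queue [workshop, loft, closet]
Visit workshop; enqueue library → queue [loft, closet, library]
Visit loft → queue [closet, library]
Visit closet → queue [library]
Visit library → queue []

studio, foyer, gym, nursery, office, parlor, terrace, hall, study, porch, lab, lobby, workshop, loft, closet, library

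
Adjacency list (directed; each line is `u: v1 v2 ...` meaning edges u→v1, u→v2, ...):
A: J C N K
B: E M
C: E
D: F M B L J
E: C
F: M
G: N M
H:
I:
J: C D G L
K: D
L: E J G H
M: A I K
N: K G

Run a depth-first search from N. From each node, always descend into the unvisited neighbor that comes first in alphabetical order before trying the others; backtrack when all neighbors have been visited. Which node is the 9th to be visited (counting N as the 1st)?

Visit N
N → G
G → M
M → A
A → C
C → E
A → J
J → D
D → B
D → F
D → L
L → H
A → K
M → I

Visit order: N, G, M, A, C, E, J, D, B, F, L, H, K, I

B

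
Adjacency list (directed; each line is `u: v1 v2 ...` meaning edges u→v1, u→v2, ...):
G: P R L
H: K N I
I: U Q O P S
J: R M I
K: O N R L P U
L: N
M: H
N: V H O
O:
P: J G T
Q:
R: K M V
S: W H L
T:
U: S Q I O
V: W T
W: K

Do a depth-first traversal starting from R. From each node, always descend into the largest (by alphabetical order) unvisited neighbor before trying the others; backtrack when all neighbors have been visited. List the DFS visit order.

R -> V -> W -> K -> U -> S -> L -> N -> O -> H -> I -> Q -> P -> T -> J -> M -> G

Visit R
R → V
V → W
W → K
K → U
U → S
S → L
L → N
N → O
N → H
H → I
I → Q
I → P
P → T
P → J
J → M
P → G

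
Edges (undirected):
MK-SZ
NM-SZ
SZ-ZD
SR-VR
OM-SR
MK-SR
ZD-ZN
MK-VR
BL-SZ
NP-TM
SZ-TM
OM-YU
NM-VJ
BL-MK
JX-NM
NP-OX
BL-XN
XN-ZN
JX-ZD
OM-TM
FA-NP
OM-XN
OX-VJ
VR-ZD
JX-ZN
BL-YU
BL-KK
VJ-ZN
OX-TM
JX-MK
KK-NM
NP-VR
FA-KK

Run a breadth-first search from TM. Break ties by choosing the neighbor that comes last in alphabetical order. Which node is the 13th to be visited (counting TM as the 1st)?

Visit TM; enqueue SZ, OX, OM, NP → queue [SZ, OX, OM, NP]
Visit SZ; enqueue ZD, NM, MK, BL → queue [OX, OM, NP, ZD, NM, MK, BL]
Visit OX; enqueue VJ → queue [OM, NP, ZD, NM, MK, BL, VJ]
Visit OM; enqueue YU, XN, SR → queue [NP, ZD, NM, MK, BL, VJ, YU, XN, SR]
Visit NP; enqueue VR, FA → queue [ZD, NM, MK, BL, VJ, YU, XN, SR, VR, FA]
Visit ZD; enqueue ZN, JX → queue [NM, MK, BL, VJ, YU, XN, SR, VR, FA, ZN, JX]
Visit NM; enqueue KK → queue [MK, BL, VJ, YU, XN, SR, VR, FA, ZN, JX, KK]
Visit MK → queue [BL, VJ, YU, XN, SR, VR, FA, ZN, JX, KK]
Visit BL → queue [VJ, YU, XN, SR, VR, FA, ZN, JX, KK]
Visit VJ → queue [YU, XN, SR, VR, FA, ZN, JX, KK]
Visit YU → queue [XN, SR, VR, FA, ZN, JX, KK]
Visit XN → queue [SR, VR, FA, ZN, JX, KK]
Visit SR → queue [VR, FA, ZN, JX, KK]
Visit VR → queue [FA, ZN, JX, KK]
Visit FA → queue [ZN, JX, KK]
Visit ZN → queue [JX, KK]
Visit JX → queue [KK]
Visit KK → queue []

Visit order: TM, SZ, OX, OM, NP, ZD, NM, MK, BL, VJ, YU, XN, SR, VR, FA, ZN, JX, KK

SR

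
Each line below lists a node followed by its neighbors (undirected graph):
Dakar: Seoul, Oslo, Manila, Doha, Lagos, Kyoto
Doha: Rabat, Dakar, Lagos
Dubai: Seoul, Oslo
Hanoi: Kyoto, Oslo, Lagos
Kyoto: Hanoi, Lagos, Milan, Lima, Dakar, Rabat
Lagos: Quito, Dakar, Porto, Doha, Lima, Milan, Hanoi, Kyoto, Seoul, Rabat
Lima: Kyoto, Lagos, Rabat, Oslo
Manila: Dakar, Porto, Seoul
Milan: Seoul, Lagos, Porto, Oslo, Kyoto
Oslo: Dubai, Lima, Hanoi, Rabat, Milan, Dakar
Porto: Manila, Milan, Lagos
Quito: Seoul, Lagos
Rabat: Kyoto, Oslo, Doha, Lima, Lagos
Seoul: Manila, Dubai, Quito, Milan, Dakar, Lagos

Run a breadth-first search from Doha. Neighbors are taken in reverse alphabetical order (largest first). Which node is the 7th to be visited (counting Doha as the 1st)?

Kyoto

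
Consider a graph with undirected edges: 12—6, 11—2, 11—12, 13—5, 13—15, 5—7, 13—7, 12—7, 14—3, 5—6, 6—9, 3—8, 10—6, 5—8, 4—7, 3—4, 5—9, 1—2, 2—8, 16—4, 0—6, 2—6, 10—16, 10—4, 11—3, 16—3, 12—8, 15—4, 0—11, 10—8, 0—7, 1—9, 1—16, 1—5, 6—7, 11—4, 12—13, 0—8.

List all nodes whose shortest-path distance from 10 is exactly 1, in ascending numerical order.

Level 0: 10
Level 1: 4, 6, 8, 16
Level 2: 0, 1, 2, 3, 5, 7, 9, 11, 12, 15
Level 3: 13, 14

4, 6, 8, 16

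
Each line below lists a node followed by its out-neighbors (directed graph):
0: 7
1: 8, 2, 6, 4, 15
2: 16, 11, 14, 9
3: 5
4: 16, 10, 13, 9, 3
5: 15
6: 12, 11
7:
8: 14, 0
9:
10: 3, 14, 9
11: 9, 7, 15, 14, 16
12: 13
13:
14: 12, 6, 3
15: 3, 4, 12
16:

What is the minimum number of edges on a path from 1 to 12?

Level 0: 1
Level 1: 2, 4, 6, 8, 15
Level 2: 0, 3, 9, 10, 11, 12, 13, 14, 16
Level 3: 5, 7
12 first appears at level 2.

2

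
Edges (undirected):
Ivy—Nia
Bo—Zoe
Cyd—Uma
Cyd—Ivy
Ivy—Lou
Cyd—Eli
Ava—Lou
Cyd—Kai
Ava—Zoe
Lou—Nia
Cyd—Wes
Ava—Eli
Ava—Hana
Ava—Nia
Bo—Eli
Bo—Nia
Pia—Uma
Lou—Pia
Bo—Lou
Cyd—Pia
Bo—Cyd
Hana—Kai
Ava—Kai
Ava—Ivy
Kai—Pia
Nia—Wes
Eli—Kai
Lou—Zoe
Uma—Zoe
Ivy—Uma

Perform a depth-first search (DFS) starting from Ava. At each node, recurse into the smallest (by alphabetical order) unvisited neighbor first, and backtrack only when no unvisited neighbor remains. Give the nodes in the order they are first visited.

Visit Ava
Ava → Eli
Eli → Bo
Bo → Cyd
Cyd → Ivy
Ivy → Lou
Lou → Nia
Nia → Wes
Lou → Pia
Pia → Kai
Kai → Hana
Pia → Uma
Uma → Zoe

Ava Eli Bo Cyd Ivy Lou Nia Wes Pia Kai Hana Uma Zoe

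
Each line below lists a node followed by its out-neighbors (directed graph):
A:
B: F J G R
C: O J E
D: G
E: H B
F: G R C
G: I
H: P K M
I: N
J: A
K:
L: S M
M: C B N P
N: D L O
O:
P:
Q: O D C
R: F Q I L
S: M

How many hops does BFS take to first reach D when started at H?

Level 0: H
Level 1: K, M, P
Level 2: B, C, N
Level 3: D, E, F, G, J, L, O, R
Level 4: A, I, Q, S
D first appears at level 3.

3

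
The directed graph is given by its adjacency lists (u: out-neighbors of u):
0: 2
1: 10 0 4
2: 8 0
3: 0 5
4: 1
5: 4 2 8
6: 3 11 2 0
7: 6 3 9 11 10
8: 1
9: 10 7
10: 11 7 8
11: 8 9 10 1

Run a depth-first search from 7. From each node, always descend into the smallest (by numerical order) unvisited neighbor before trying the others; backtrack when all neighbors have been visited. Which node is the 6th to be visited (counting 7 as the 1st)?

1

Visit 7
7 → 3
3 → 0
0 → 2
2 → 8
8 → 1
1 → 4
1 → 10
10 → 11
11 → 9
3 → 5
7 → 6

Visit order: 7, 3, 0, 2, 8, 1, 4, 10, 11, 9, 5, 6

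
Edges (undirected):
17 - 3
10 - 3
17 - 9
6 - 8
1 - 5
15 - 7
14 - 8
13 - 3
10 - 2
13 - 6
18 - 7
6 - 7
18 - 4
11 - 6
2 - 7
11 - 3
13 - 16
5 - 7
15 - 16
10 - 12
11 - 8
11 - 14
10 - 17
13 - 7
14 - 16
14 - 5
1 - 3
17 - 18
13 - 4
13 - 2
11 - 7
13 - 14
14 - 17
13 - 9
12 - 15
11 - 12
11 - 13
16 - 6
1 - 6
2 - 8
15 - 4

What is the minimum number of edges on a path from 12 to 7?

Level 0: 12
Level 1: 10, 11, 15
Level 2: 2, 3, 4, 6, 7, 8, 13, 14, 16, 17
Level 3: 1, 5, 9, 18
7 first appears at level 2.

2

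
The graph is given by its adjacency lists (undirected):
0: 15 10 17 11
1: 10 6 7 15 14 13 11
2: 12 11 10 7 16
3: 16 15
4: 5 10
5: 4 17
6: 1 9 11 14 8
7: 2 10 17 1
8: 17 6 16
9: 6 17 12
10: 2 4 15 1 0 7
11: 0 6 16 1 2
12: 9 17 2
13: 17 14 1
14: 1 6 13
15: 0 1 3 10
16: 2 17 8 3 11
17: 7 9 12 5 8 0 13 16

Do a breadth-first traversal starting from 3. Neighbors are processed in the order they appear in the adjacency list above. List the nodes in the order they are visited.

Visit 3; enqueue 16, 15 → queue [16, 15]
Visit 16; enqueue 2, 17, 8, 11 → queue [15, 2, 17, 8, 11]
Visit 15; enqueue 0, 1, 10 → queue [2, 17, 8, 11, 0, 1, 10]
Visit 2; enqueue 12, 7 → queue [17, 8, 11, 0, 1, 10, 12, 7]
Visit 17; enqueue 9, 5, 13 → queue [8, 11, 0, 1, 10, 12, 7, 9, 5, 13]
Visit 8; enqueue 6 → queue [11, 0, 1, 10, 12, 7, 9, 5, 13, 6]
Visit 11 → queue [0, 1, 10, 12, 7, 9, 5, 13, 6]
Visit 0 → queue [1, 10, 12, 7, 9, 5, 13, 6]
Visit 1; enqueue 14 → queue [10, 12, 7, 9, 5, 13, 6, 14]
Visit 10; enqueue 4 → queue [12, 7, 9, 5, 13, 6, 14, 4]
Visit 12 → queue [7, 9, 5, 13, 6, 14, 4]
Visit 7 → queue [9, 5, 13, 6, 14, 4]
Visit 9 → queue [5, 13, 6, 14, 4]
Visit 5 → queue [13, 6, 14, 4]
Visit 13 → queue [6, 14, 4]
Visit 6 → queue [14, 4]
Visit 14 → queue [4]
Visit 4 → queue []

3 16 15 2 17 8 11 0 1 10 12 7 9 5 13 6 14 4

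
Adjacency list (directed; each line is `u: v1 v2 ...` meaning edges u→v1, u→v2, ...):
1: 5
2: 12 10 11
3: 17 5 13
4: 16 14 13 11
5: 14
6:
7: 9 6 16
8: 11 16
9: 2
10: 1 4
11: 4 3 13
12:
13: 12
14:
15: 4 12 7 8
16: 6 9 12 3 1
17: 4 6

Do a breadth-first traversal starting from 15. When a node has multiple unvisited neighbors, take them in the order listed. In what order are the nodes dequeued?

15, 4, 12, 7, 8, 16, 14, 13, 11, 9, 6, 3, 1, 2, 17, 5, 10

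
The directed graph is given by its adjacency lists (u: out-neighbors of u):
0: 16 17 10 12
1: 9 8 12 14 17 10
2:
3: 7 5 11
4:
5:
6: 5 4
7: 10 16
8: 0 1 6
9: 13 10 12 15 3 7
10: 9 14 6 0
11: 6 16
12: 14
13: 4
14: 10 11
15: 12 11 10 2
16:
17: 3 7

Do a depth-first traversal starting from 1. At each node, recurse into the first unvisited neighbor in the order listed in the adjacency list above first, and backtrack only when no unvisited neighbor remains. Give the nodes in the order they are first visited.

Visit 1
1 → 9
9 → 13
13 → 4
9 → 10
10 → 14
14 → 11
11 → 6
6 → 5
11 → 16
10 → 0
0 → 17
17 → 3
3 → 7
0 → 12
9 → 15
15 → 2
1 → 8

1, 9, 13, 4, 10, 14, 11, 6, 5, 16, 0, 17, 3, 7, 12, 15, 2, 8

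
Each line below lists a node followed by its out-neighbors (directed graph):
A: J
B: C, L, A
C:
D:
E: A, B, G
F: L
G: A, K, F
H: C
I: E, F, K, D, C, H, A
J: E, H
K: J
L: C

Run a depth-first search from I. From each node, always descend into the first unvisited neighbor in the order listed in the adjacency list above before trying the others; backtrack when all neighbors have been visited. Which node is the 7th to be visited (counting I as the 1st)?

B

Visit I
I → E
E → A
A → J
J → H
H → C
E → B
B → L
E → G
G → K
G → F
I → D

Visit order: I, E, A, J, H, C, B, L, G, K, F, D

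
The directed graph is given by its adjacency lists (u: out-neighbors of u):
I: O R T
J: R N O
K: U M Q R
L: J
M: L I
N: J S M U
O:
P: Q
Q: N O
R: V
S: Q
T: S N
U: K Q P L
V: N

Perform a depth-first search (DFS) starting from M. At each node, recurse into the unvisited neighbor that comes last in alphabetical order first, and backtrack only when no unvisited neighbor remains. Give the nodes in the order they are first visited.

M, L, J, R, V, N, U, Q, O, P, K, S, I, T

Visit M
M → L
L → J
J → R
R → V
V → N
N → U
U → Q
Q → O
U → P
U → K
N → S
M → I
I → T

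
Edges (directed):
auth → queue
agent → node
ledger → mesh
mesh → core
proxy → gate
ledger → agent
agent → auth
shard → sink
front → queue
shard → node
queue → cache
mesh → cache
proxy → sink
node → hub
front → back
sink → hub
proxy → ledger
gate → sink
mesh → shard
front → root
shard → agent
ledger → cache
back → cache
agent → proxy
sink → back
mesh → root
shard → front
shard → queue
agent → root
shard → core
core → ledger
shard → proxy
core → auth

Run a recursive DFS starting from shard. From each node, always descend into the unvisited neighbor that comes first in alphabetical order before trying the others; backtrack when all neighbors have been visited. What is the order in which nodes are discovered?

Visit shard
shard → agent
agent → auth
auth → queue
queue → cache
agent → node
node → hub
agent → proxy
proxy → gate
gate → sink
sink → back
proxy → ledger
ledger → mesh
mesh → core
mesh → root
shard → front

shard -> agent -> auth -> queue -> cache -> node -> hub -> proxy -> gate -> sink -> back -> ledger -> mesh -> core -> root -> front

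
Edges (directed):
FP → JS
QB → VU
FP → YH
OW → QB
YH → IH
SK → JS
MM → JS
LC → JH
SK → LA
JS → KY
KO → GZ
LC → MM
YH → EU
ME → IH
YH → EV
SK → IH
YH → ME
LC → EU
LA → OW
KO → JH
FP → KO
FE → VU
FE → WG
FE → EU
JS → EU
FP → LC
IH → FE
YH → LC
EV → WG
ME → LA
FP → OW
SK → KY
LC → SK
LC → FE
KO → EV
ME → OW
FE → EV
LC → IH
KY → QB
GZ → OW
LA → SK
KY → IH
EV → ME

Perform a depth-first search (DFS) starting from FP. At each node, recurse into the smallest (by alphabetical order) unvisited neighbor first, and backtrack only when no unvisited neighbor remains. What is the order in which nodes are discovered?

FP, JS, EU, KY, IH, FE, EV, ME, LA, OW, QB, VU, SK, WG, KO, GZ, JH, LC, MM, YH

Visit FP
FP → JS
JS → EU
JS → KY
KY → IH
IH → FE
FE → EV
EV → ME
ME → LA
LA → OW
OW → QB
QB → VU
LA → SK
EV → WG
FP → KO
KO → GZ
KO → JH
FP → LC
LC → MM
FP → YH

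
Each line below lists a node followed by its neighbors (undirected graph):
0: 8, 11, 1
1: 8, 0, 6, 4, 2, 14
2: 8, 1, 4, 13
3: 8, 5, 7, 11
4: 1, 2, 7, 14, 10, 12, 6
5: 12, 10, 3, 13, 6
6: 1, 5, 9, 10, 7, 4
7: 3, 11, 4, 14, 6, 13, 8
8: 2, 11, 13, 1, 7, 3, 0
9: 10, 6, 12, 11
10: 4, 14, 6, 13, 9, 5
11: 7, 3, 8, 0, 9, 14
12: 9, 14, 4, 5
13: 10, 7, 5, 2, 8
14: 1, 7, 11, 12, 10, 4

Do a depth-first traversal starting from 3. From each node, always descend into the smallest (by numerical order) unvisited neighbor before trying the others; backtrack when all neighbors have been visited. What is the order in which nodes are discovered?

3, 5, 6, 1, 0, 8, 2, 4, 7, 11, 9, 10, 13, 14, 12

Visit 3
3 → 5
5 → 6
6 → 1
1 → 0
0 → 8
8 → 2
2 → 4
4 → 7
7 → 11
11 → 9
9 → 10
10 → 13
10 → 14
14 → 12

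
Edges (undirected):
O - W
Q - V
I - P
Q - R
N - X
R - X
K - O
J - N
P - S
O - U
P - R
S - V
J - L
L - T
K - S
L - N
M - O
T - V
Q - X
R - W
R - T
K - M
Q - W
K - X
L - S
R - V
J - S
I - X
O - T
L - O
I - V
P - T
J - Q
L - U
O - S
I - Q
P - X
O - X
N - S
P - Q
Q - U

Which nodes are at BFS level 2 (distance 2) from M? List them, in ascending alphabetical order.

L, S, T, U, W, X

Level 0: M
Level 1: K, O
Level 2: L, S, T, U, W, X
Level 3: I, J, N, P, Q, R, V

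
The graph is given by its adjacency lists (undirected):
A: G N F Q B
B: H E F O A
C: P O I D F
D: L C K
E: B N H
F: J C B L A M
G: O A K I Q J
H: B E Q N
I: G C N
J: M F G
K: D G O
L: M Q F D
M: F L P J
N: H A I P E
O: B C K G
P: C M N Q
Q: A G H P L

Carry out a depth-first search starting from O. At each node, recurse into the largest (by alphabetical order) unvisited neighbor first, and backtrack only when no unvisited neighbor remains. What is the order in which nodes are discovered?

Visit O
O → K
K → G
G → Q
Q → P
P → N
N → I
I → C
C → F
F → M
M → L
L → D
M → J
F → B
B → H
H → E
B → A

O → K → G → Q → P → N → I → C → F → M → L → D → J → B → H → E → A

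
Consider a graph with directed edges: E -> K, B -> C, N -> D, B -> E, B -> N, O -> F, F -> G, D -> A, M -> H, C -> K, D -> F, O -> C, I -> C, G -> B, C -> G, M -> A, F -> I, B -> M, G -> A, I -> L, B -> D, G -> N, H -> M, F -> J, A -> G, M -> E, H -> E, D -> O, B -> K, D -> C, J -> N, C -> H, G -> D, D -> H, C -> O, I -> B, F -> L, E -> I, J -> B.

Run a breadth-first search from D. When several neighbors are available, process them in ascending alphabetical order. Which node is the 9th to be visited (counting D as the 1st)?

Visit D; enqueue A, C, F, H, O → queue [A, C, F, H, O]
Visit A; enqueue G → queue [C, F, H, O, G]
Visit C; enqueue K → queue [F, H, O, G, K]
Visit F; enqueue I, J, L → queue [H, O, G, K, I, J, L]
Visit H; enqueue E, M → queue [O, G, K, I, J, L, E, M]
Visit O → queue [G, K, I, J, L, E, M]
Visit G; enqueue B, N → queue [K, I, J, L, E, M, B, N]
Visit K → queue [I, J, L, E, M, B, N]
Visit I → queue [J, L, E, M, B, N]
Visit J → queue [L, E, M, B, N]
Visit L → queue [E, M, B, N]
Visit E → queue [M, B, N]
Visit M → queue [B, N]
Visit B → queue [N]
Visit N → queue []

Visit order: D, A, C, F, H, O, G, K, I, J, L, E, M, B, N

I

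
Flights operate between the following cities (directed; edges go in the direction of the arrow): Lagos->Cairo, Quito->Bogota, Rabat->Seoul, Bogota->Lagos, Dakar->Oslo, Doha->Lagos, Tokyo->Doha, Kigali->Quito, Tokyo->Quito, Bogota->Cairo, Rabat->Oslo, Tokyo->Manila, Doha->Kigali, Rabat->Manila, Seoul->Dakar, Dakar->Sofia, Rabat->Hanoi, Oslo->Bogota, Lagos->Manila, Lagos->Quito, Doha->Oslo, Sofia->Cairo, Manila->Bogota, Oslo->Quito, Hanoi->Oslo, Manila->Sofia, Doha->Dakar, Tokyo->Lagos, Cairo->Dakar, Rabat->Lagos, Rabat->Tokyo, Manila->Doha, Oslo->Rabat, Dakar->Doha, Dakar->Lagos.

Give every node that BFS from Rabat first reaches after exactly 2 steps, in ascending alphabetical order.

Bogota, Cairo, Dakar, Doha, Quito, Sofia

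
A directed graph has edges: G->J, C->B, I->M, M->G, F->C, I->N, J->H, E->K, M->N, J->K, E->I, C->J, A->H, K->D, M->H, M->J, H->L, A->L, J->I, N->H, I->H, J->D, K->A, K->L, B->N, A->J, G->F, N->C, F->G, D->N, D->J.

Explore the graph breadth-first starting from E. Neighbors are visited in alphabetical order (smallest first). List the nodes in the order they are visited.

E, I, K, H, M, N, A, D, L, G, J, C, F, B

Visit E; enqueue I, K → queue [I, K]
Visit I; enqueue H, M, N → queue [K, H, M, N]
Visit K; enqueue A, D, L → queue [H, M, N, A, D, L]
Visit H → queue [M, N, A, D, L]
Visit M; enqueue G, J → queue [N, A, D, L, G, J]
Visit N; enqueue C → queue [A, D, L, G, J, C]
Visit A → queue [D, L, G, J, C]
Visit D → queue [L, G, J, C]
Visit L → queue [G, J, C]
Visit G; enqueue F → queue [J, C, F]
Visit J → queue [C, F]
Visit C; enqueue B → queue [F, B]
Visit F → queue [B]
Visit B → queue []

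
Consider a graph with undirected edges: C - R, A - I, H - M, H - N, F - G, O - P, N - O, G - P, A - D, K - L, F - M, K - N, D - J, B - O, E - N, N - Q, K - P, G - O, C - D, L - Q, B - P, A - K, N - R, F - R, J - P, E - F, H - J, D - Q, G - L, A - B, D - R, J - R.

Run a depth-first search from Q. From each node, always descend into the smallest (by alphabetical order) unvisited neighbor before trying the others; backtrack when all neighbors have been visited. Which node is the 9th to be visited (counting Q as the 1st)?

Visit Q
Q → D
D → A
A → B
B → O
O → G
G → F
F → E
E → N
N → H
H → J
J → P
P → K
K → L
J → R
R → C
H → M
A → I

Visit order: Q, D, A, B, O, G, F, E, N, H, J, P, K, L, R, C, M, I

N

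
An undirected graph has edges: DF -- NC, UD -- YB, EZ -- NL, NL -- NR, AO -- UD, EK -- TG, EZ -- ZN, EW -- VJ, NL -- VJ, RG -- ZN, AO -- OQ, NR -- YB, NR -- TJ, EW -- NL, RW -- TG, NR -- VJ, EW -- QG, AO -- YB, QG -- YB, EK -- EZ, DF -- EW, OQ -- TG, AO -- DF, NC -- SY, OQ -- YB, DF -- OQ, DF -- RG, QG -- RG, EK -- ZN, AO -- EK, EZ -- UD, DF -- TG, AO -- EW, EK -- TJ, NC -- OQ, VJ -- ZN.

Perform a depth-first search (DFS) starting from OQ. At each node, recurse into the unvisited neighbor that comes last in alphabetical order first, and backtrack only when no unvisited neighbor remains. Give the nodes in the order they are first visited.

OQ → YB → UD → EZ → ZN → VJ → NR → TJ → EK → TG → RW → DF → RG → QG → EW → NL → AO → NC → SY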